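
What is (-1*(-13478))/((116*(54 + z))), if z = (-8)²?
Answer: 6739/6844 ≈ 0.98466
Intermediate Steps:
z = 64
(-1*(-13478))/((116*(54 + z))) = (-1*(-13478))/((116*(54 + 64))) = 13478/((116*118)) = 13478/13688 = 13478*(1/13688) = 6739/6844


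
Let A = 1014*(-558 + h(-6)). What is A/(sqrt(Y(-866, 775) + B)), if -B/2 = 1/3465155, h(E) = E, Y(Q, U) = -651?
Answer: 571896*I*sqrt(7816751769220585)/2255815907 ≈ 22414.0*I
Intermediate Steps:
B = -2/3465155 ≈ -5.7717e-7
A = -571896 (A = 1014*(-558 - 6) = 1014*(-564) = -571896)
A/(sqrt(Y(-866, 775) + B)) = -571896/sqrt(-651 - 2/3465155) = -571896*(-I*sqrt(7816751769220585)/2255815907) = -(-571896)*I*sqrt(7816751769220585)/2255815907 = 571896*I*sqrt(7816751769220585)/2255815907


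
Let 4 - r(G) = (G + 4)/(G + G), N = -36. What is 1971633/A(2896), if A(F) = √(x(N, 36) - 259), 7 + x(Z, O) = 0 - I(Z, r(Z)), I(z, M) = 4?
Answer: -657211*I*√30/30 ≈ -1.1999e+5*I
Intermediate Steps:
r(G) = 4 - (4 + G)/(2*G) (r(G) = 4 - (G + 4)/(G + G) = 4 - (4 + G)/(2*G))
x(Z, O) = -11 (x(Z, O) = -7 + (0 - 1*4) = -7 + (0 - 4) = -7 - 4 = -11)
A(F) = 3*I*√30 (A(F) = √(-11 - 259) = √(-270) = 3*I*√30)
1971633/A(2896) = 1971633/((3*I*√30)) = 1971633*(-I*√30/90) = -657211*I*√30/30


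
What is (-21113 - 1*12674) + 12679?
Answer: -21108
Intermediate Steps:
(-21113 - 1*12674) + 12679 = (-21113 - 12674) + 12679 = -33787 + 12679 = -21108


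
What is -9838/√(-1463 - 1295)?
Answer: 4919*I*√2758/1379 ≈ 187.33*I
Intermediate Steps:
-9838/√(-1463 - 1295) = -9838*(-I*√2758/2758) = -(-4919)*I*√2758/1379 = 4919*I*√2758/1379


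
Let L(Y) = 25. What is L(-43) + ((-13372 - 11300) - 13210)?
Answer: -37857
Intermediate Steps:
L(-43) + ((-13372 - 11300) - 13210) = 25 + ((-13372 - 11300) - 13210) = 25 + (-24672 - 13210) = 25 - 37882 = -37857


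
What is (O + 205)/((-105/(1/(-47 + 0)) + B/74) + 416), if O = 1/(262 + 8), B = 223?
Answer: 2047987/53486595 ≈ 0.038290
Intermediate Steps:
O = 1/270 ≈ 0.0037037
(O + 205)/((-105/(1/(-47 + 0)) + B/74) + 416) = (1/270 + 205)/((-105/(1/(-47 + 0)) + 223/74) + 416) = 55351/(270*((-105/(1/(-47)) + 223*(1/74)) + 416)) = 55351/(270*((-105/(-1/47) + 223/74) + 416)) = 55351/(270*((-105*(-47) + 223/74) + 416)) = 55351/(270*((4935 + 223/74) + 416)) = 55351/(270*(365413/74 + 416)) = 55351/(270*(396197/74)) = (55351/270)*(74/396197) = 2047987/53486595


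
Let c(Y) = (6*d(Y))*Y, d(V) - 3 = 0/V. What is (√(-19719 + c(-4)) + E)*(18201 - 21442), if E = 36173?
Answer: -117236693 - 9723*I*√2199 ≈ -1.1724e+8 - 4.5595e+5*I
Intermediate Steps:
d(V) = 3 (d(V) = 3 + 0/V = 3 + 0 = 3)
c(Y) = 18*Y (c(Y) = (6*3)*Y = 18*Y)
(√(-19719 + c(-4)) + E)*(18201 - 21442) = (√(-19719 + 18*(-4)) + 36173)*(18201 - 21442) = (√(-19719 - 72) + 36173)*(-3241) = (√(-19791) + 36173)*(-3241) = (3*I*√2199 + 36173)*(-3241) = (36173 + 3*I*√2199)*(-3241) = -117236693 - 9723*I*√2199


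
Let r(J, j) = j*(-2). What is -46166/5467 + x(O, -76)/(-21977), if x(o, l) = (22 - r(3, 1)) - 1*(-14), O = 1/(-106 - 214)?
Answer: -1014797928/120148259 ≈ -8.4462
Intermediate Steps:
r(J, j) = -2*j
O = -1/320 (O = 1/(-320) = -1/320 ≈ -0.0031250)
x(o, l) = 38 (x(o, l) = (22 - (-2)) - 1*(-14) = (22 - 1*(-2)) + 14 = (22 + 2) + 14 = 24 + 14 = 38)
-46166/5467 + x(O, -76)/(-21977) = -46166/5467 + 38/(-21977) = -46166*1/5467 + 38*(-1/21977) = -46166/5467 - 38/21977 = -1014797928/120148259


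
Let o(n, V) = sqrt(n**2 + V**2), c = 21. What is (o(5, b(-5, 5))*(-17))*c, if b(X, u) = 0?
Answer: -1785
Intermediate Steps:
o(n, V) = sqrt(V**2 + n**2)
(o(5, b(-5, 5))*(-17))*c = (sqrt(0**2 + 5**2)*(-17))*21 = (sqrt(0 + 25)*(-17))*21 = (sqrt(25)*(-17))*21 = (5*(-17))*21 = -85*21 = -1785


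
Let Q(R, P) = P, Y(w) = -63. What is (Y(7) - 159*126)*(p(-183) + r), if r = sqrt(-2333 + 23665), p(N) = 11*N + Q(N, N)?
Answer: 44133012 - 40194*sqrt(5333) ≈ 4.1198e+7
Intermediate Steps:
p(N) = 12*N (p(N) = 11*N + N = 12*N)
r = 2*sqrt(5333) (r = sqrt(21332) = 2*sqrt(5333) ≈ 146.05)
(Y(7) - 159*126)*(p(-183) + r) = (-63 - 159*126)*(12*(-183) + 2*sqrt(5333)) = (-63 - 20034)*(-2196 + 2*sqrt(5333)) = -20097*(-2196 + 2*sqrt(5333)) = 44133012 - 40194*sqrt(5333)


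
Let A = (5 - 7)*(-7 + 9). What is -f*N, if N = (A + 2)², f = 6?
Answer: -24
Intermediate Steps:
A = -4 (A = -2*2 = -4)
N = 4 (N = (-4 + 2)² = (-2)² = 4)
-f*N = -6*4 = -1*24 = -24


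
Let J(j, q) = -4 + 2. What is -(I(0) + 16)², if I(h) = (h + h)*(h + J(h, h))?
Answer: -256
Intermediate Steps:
J(j, q) = -2
I(h) = 2*h*(-2 + h) (I(h) = (h + h)*(h - 2) = (2*h)*(-2 + h) = 2*h*(-2 + h))
-(I(0) + 16)² = -(2*0*(-2 + 0) + 16)² = -(2*0*(-2) + 16)² = -(0 + 16)² = -1*16² = -1*256 = -256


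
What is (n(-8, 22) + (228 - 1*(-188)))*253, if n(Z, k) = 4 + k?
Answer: 111826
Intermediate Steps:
(n(-8, 22) + (228 - 1*(-188)))*253 = ((4 + 22) + (228 - 1*(-188)))*253 = (26 + (228 + 188))*253 = (26 + 416)*253 = 442*253 = 111826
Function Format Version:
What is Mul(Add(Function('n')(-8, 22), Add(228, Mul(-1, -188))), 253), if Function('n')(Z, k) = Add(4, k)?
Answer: 111826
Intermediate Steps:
Mul(Add(Function('n')(-8, 22), Add(228, Mul(-1, -188))), 253) = Mul(Add(Add(4, 22), Add(228, Mul(-1, -188))), 253) = Mul(Add(26, Add(228, 188)), 253) = Mul(Add(26, 416), 253) = Mul(442, 253) = 111826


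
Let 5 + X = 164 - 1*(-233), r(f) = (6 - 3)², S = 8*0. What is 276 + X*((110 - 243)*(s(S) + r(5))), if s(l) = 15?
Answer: -1250988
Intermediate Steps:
S = 0
r(f) = 9 (r(f) = 3² = 9)
X = 392 (X = -5 + (164 - 1*(-233)) = -5 + (164 + 233) = -5 + 397 = 392)
276 + X*((110 - 243)*(s(S) + r(5))) = 276 + 392*((110 - 243)*(15 + 9)) = 276 + 392*(-133*24) = 276 + 392*(-3192) = 276 - 1251264 = -1250988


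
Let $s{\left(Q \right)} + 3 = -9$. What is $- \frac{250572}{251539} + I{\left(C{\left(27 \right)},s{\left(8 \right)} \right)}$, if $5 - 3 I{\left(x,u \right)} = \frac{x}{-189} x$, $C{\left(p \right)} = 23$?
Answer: $\frac{228694162}{142622613} \approx 1.6035$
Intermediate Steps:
$s{\left(Q \right)} = -12$ ($s{\left(Q \right)} = -3 - 9 = -12$)
$I{\left(x,u \right)} = \frac{5}{3} + \frac{x^{2}}{567}$ ($I{\left(x,u \right)} = \frac{5}{3} - \frac{\frac{x}{-189} x}{3} = \frac{5}{3} - \frac{x \left(- \frac{1}{189}\right) x}{3} = \frac{5}{3} - \frac{- \frac{x}{189} x}{3} = \frac{5}{3} - \frac{\left(- \frac{1}{189}\right) x^{2}}{3} = \frac{5}{3} + \frac{x^{2}}{567}$)
$- \frac{250572}{251539} + I{\left(C{\left(27 \right)},s{\left(8 \right)} \right)} = - \frac{250572}{251539} + \left(\frac{5}{3} + \frac{23^{2}}{567}\right) = \left(-250572\right) \frac{1}{251539} + \left(\frac{5}{3} + \frac{1}{567} \cdot 529\right) = - \frac{250572}{251539} + \left(\frac{5}{3} + \frac{529}{567}\right) = - \frac{250572}{251539} + \frac{1474}{567} = \frac{228694162}{142622613}$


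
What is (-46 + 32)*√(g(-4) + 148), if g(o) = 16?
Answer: -28*√41 ≈ -179.29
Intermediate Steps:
(-46 + 32)*√(g(-4) + 148) = (-46 + 32)*√(16 + 148) = -28*√41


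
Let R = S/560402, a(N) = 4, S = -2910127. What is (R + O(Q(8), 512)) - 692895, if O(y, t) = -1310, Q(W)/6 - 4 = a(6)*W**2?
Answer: -389036780537/560402 ≈ -6.9421e+5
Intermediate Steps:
Q(W) = 24 + 24*W**2 (Q(W) = 24 + 6*(4*W**2) = 24 + 24*W**2)
R = -2910127/560402 ≈ -5.1929
(R + O(Q(8), 512)) - 692895 = (-2910127/560402 - 1310) - 692895 = -737036747/560402 - 692895 = -389036780537/560402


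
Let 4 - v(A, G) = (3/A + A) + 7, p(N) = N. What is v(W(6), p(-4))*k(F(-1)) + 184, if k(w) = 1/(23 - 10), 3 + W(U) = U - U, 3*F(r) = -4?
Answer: 2393/13 ≈ 184.08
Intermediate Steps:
F(r) = -4/3 (F(r) = (⅓)*(-4) = -4/3)
W(U) = -3 (W(U) = -3 + (U - U) = -3 + 0 = -3)
k(w) = 1/13
v(A, G) = -3 - A - 3/A (v(A, G) = 4 - ((3/A + A) + 7) = 4 - ((A + 3/A) + 7) = 4 - (7 + A + 3/A) = 4 + (-7 - A - 3/A) = -3 - A - 3/A)
v(W(6), p(-4))*k(F(-1)) + 184 = (-3 - 1*(-3) - 3/(-3))*(1/13) + 184 = (-3 + 3 - 3*(-⅓))*(1/13) + 184 = (-3 + 3 + 1)*(1/13) + 184 = 1*(1/13) + 184 = 1/13 + 184 = 2393/13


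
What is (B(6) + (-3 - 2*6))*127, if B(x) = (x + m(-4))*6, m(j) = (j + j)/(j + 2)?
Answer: 5715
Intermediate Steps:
m(j) = 2*j/(2 + j) (m(j) = (2*j)/(2 + j) = 2*j/(2 + j))
B(x) = 24 + 6*x (B(x) = (x + 2*(-4)/(2 - 4))*6 = (x + 2*(-4)/(-2))*6 = (x + 2*(-4)*(-1/2))*6 = (x + 4)*6 = (4 + x)*6 = 24 + 6*x)
(B(6) + (-3 - 2*6))*127 = ((24 + 6*6) + (-3 - 2*6))*127 = ((24 + 36) + (-3 - 12))*127 = (60 - 15)*127 = 45*127 = 5715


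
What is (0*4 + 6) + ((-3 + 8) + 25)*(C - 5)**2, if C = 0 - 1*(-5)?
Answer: 6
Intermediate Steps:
C = 5 (C = 0 + 5 = 5)
(0*4 + 6) + ((-3 + 8) + 25)*(C - 5)**2 = (0*4 + 6) + ((-3 + 8) + 25)*(5 - 5)**2 = (0 + 6) + (5 + 25)*0**2 = 6 + 30*0 = 6 + 0 = 6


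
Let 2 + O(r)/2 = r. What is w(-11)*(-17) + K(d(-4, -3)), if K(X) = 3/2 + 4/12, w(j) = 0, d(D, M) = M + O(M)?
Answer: 11/6 ≈ 1.8333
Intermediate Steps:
O(r) = -4 + 2*r
d(D, M) = -4 + 3*M (d(D, M) = M + (-4 + 2*M) = -4 + 3*M)
K(X) = 11/6 (K(X) = 3*(1/2) + 4*(1/12) = 3/2 + 1/3 = 11/6)
w(-11)*(-17) + K(d(-4, -3)) = 0*(-17) + 11/6 = 0 + 11/6 = 11/6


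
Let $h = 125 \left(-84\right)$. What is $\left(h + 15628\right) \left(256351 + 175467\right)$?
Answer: $2214362704$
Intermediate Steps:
$h = -10500$
$\left(h + 15628\right) \left(256351 + 175467\right) = \left(-10500 + 15628\right) \left(256351 + 175467\right) = 5128 \cdot 431818 = 2214362704$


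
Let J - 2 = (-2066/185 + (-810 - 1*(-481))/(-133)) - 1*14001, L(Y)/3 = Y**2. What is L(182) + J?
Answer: 300055536/3515 ≈ 85364.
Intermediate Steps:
L(Y) = 3*Y**2
J = -49237044/3515 (J = 2 + ((-2066/185 + (-810 - 1*(-481))/(-133)) - 1*14001) = 2 + ((-2066*1/185 + (-810 + 481)*(-1/133)) - 14001) = 2 + ((-2066/185 - 329*(-1/133)) - 14001) = 2 + ((-2066/185 + 47/19) - 14001) = 2 + (-30559/3515 - 14001) = 2 - 49244074/3515 = -49237044/3515 ≈ -14008.)
L(182) + J = 3*182**2 - 49237044/3515 = 3*33124 - 49237044/3515 = 99372 - 49237044/3515 = 300055536/3515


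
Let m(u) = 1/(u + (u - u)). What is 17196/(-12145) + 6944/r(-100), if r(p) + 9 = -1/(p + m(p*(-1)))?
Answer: -844810230756/1091726195 ≈ -773.83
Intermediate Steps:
m(u) = 1/u (m(u) = 1/(u + 0) = 1/u)
r(p) = -9 - 1/(p - 1/p) (r(p) = -9 - 1/(p + 1/(p*(-1))) = -9 - 1/(p + 1/(-p)) = -9 - 1/(p - 1/p))
17196/(-12145) + 6944/r(-100) = 17196/(-12145) + 6944/(((9 - 1*(-100)*(1 + 9*(-100)))/(-1 + (-100)**2))) = 17196*(-1/12145) + 6944/(((9 - 1*(-100)*(1 - 900))/(-1 + 10000))) = -17196/12145 + 6944/(((9 - 1*(-100)*(-899))/9999)) = -17196/12145 + 6944/(((9 - 89900)/9999)) = -17196/12145 + 6944/(((1/9999)*(-89891))) = -17196/12145 + 6944/(-89891/9999) = -17196/12145 + 6944*(-9999/89891) = -17196/12145 - 69433056/89891 = -844810230756/1091726195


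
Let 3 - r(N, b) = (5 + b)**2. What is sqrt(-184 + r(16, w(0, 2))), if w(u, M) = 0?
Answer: I*sqrt(206) ≈ 14.353*I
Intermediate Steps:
r(N, b) = 3 - (5 + b)**2
sqrt(-184 + r(16, w(0, 2))) = sqrt(-184 + (3 - (5 + 0)**2)) = sqrt(-184 + (3 - 1*5**2)) = sqrt(-184 + (3 - 1*25)) = sqrt(-184 + (3 - 25)) = sqrt(-184 - 22) = sqrt(-206) = I*sqrt(206)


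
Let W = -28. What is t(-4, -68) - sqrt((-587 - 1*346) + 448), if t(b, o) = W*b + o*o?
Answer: 4736 - I*sqrt(485) ≈ 4736.0 - 22.023*I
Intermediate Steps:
t(b, o) = o**2 - 28*b (t(b, o) = -28*b + o*o = -28*b + o**2 = o**2 - 28*b)
t(-4, -68) - sqrt((-587 - 1*346) + 448) = ((-68)**2 - 28*(-4)) - sqrt((-587 - 1*346) + 448) = (4624 + 112) - sqrt((-587 - 346) + 448) = 4736 - sqrt(-933 + 448) = 4736 - sqrt(-485) = 4736 - I*sqrt(485)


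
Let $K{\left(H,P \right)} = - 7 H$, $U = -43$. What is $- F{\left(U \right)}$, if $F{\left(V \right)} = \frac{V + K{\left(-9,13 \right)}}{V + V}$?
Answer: $\frac{10}{43} \approx 0.23256$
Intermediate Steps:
$F{\left(V \right)} = \frac{63 + V}{2 V}$ ($F{\left(V \right)} = \frac{V - -63}{V + V} = \frac{V + 63}{2 V} = \left(63 + V\right) \frac{1}{2 V} = \frac{63 + V}{2 V}$)
$- F{\left(U \right)} = - \frac{63 - 43}{2 \left(-43\right)} = - \frac{\left(-1\right) 20}{2 \cdot 43} = \left(-1\right) \left(- \frac{10}{43}\right) = \frac{10}{43}$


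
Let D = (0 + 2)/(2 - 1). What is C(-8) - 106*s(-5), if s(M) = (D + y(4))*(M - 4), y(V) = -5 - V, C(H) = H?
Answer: -6686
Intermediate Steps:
D = 2 (D = 2/1 = 2*1 = 2)
s(M) = 28 - 7*M (s(M) = (2 + (-5 - 1*4))*(M - 4) = (2 + (-5 - 4))*(-4 + M) = (2 - 9)*(-4 + M) = -7*(-4 + M) = 28 - 7*M)
C(-8) - 106*s(-5) = -8 - 106*(28 - 7*(-5)) = -8 - 106*(28 + 35) = -8 - 106*63 = -8 - 6678 = -6686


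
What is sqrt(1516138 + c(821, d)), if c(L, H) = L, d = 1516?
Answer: 3*sqrt(168551) ≈ 1231.6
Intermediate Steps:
sqrt(1516138 + c(821, d)) = sqrt(1516138 + 821) = sqrt(1516959) = 3*sqrt(168551)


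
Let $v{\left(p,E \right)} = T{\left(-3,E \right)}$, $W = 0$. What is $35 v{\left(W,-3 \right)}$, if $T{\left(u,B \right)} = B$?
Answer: $-105$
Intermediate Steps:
$v{\left(p,E \right)} = E$
$35 v{\left(W,-3 \right)} = 35 \left(-3\right) = -105$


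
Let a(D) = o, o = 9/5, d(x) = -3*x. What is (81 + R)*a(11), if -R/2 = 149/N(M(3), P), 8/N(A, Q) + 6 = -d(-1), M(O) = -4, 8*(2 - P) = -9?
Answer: 2997/4 ≈ 749.25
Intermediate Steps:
P = 25/8 (P = 2 - ⅛*(-9) = 2 + 9/8 = 25/8 ≈ 3.1250)
o = 9/5 (o = 9*(⅕) = 9/5 ≈ 1.8000)
N(A, Q) = -8/9 (N(A, Q) = 8/(-6 - (-3)*(-1)) = 8/(-6 - 1*3) = 8/(-6 - 3) = 8/(-9) = 8*(-⅑) = -8/9)
a(D) = 9/5
R = 1341/4 (R = -298/(-8/9) = -298*(-9)/8 = -2*(-1341/8) = 1341/4 ≈ 335.25)
(81 + R)*a(11) = (81 + 1341/4)*(9/5) = (1665/4)*(9/5) = 2997/4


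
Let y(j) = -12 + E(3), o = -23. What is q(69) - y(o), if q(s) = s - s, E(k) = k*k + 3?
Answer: 0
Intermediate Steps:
E(k) = 3 + k**2 (E(k) = k**2 + 3 = 3 + k**2)
q(s) = 0
y(j) = 0 (y(j) = -12 + (3 + 3**2) = -12 + (3 + 9) = -12 + 12 = 0)
q(69) - y(o) = 0 - 1*0 = 0 + 0 = 0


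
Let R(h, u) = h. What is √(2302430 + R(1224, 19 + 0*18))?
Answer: √2303654 ≈ 1517.8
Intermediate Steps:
√(2302430 + R(1224, 19 + 0*18)) = √(2302430 + 1224) = √2303654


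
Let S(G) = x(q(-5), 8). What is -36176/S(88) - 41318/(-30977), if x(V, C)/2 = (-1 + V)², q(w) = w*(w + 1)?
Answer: -28705062/588563 ≈ -48.771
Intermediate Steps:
q(w) = w*(1 + w)
x(V, C) = 2*(-1 + V)²
S(G) = 722 (S(G) = 2*(-1 - 5*(1 - 5))² = 2*(-1 - 5*(-4))² = 2*(-1 + 20)² = 2*19² = 2*361 = 722)
-36176/S(88) - 41318/(-30977) = -36176/722 - 41318/(-30977) = -36176*1/722 - 41318*(-1/30977) = -952/19 + 41318/30977 = -28705062/588563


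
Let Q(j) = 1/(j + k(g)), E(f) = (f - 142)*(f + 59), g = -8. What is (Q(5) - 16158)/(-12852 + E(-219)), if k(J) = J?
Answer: -48475/134724 ≈ -0.35981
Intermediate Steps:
E(f) = (-142 + f)*(59 + f)
Q(j) = 1/(-8 + j) (Q(j) = 1/(j - 8) = 1/(-8 + j))
(Q(5) - 16158)/(-12852 + E(-219)) = (1/(-8 + 5) - 16158)/(-12852 + (-8378 + (-219)² - 83*(-219))) = (1/(-3) - 16158)/(-12852 + (-8378 + 47961 + 18177)) = (-⅓ - 16158)/(-12852 + 57760) = -48475/3/44908 = -48475/3*1/44908 = -48475/134724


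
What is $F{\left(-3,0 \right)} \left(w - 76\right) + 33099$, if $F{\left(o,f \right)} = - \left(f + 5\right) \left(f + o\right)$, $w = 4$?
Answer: $32019$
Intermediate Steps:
$F{\left(o,f \right)} = - \left(5 + f\right) \left(f + o\right)$
$F{\left(-3,0 \right)} \left(w - 76\right) + 33099 = \left(- 0^{2} - 0 - -15 - 0 \left(-3\right)\right) \left(4 - 76\right) + 33099 = \left(\left(-1\right) 0 + 0 + 15 + 0\right) \left(-72\right) + 33099 = \left(0 + 0 + 15 + 0\right) \left(-72\right) + 33099 = 15 \left(-72\right) + 33099 = -1080 + 33099 = 32019$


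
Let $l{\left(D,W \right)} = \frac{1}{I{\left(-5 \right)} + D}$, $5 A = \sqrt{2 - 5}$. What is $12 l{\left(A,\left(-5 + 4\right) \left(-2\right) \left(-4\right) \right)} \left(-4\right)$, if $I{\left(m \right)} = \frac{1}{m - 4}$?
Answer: $\frac{2700}{67} + \frac{4860 i \sqrt{3}}{67} \approx 40.299 + 125.64 i$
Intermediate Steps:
$A = \frac{i \sqrt{3}}{5}$ ($A = \frac{\sqrt{2 - 5}}{5} = \frac{\sqrt{-3}}{5} = \frac{i \sqrt{3}}{5} \approx 0.34641 i$)
$I{\left(m \right)} = \frac{1}{-4 + m}$
$l{\left(D,W \right)} = \frac{1}{- \frac{1}{9} + D}$ ($l{\left(D,W \right)} = \frac{1}{\frac{1}{-4 - 5} + D} = \frac{1}{\frac{1}{-9} + D} = \frac{1}{- \frac{1}{9} + D}$)
$12 l{\left(A,\left(-5 + 4\right) \left(-2\right) \left(-4\right) \right)} \left(-4\right) = 12 \frac{9}{-1 + 9 \frac{i \sqrt{3}}{5}} \left(-4\right) = 12 \frac{9}{-1 + \frac{9 i \sqrt{3}}{5}} \left(-4\right) = \frac{108}{-1 + \frac{9 i \sqrt{3}}{5}} \left(-4\right) = - \frac{432}{-1 + \frac{9 i \sqrt{3}}{5}}$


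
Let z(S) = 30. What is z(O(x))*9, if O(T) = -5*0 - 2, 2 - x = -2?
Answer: 270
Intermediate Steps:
x = 4 (x = 2 - 1*(-2) = 2 + 2 = 4)
O(T) = -2 (O(T) = 0 - 2 = -2)
z(O(x))*9 = 30*9 = 270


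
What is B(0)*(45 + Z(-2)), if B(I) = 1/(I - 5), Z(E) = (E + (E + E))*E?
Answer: -57/5 ≈ -11.400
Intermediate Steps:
Z(E) = 3*E**2 (Z(E) = (E + 2*E)*E = (3*E)*E = 3*E**2)
B(I) = 1/(-5 + I)
B(0)*(45 + Z(-2)) = (45 + 3*(-2)**2)/(-5 + 0) = (45 + 3*4)/(-5) = -(45 + 12)/5 = -1/5*57 = -57/5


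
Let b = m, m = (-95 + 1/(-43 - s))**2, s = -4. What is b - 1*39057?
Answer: -45671261/1521 ≈ -30027.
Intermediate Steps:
m = 13734436/1521 (m = (-95 + 1/(-43 - 1*(-4)))**2 = (-95 + 1/(-43 + 4))**2 = (-95 + 1/(-39))**2 = (-95 - 1/39)**2 = (-3706/39)**2 = 13734436/1521 ≈ 9029.9)
b = 13734436/1521 ≈ 9029.9
b - 1*39057 = 13734436/1521 - 1*39057 = 13734436/1521 - 39057 = -45671261/1521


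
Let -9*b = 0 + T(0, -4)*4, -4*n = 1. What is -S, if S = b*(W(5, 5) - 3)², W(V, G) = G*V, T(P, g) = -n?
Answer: 484/9 ≈ 53.778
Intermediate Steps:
n = -¼ (n = -¼*1 = -¼ ≈ -0.25000)
T(P, g) = ¼ (T(P, g) = -1*(-¼) = ¼)
b = -⅑ (b = -(0 + (¼)*4)/9 = -(0 + 1)/9 = -⅑*1 = -⅑ ≈ -0.11111)
S = -484/9 (S = -(5*5 - 3)²/9 = -(25 - 3)²/9 = -⅑*22² = -⅑*484 = -484/9 ≈ -53.778)
-S = -1*(-484/9) = 484/9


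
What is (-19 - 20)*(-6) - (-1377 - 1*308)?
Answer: 1919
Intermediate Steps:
(-19 - 20)*(-6) - (-1377 - 1*308) = -39*(-6) - (-1377 - 308) = 234 - 1*(-1685) = 234 + 1685 = 1919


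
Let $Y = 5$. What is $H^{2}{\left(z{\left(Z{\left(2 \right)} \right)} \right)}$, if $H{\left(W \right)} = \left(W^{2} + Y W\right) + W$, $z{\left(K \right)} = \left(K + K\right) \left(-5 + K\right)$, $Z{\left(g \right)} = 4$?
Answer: $256$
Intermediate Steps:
$z{\left(K \right)} = 2 K \left(-5 + K\right)$
$H{\left(W \right)} = W^{2} + 6 W$ ($H{\left(W \right)} = \left(W^{2} + 5 W\right) + W = W^{2} + 6 W$)
$H^{2}{\left(z{\left(Z{\left(2 \right)} \right)} \right)} = \left(2 \cdot 4 \left(-5 + 4\right) \left(6 + 2 \cdot 4 \left(-5 + 4\right)\right)\right)^{2} = \left(2 \cdot 4 \left(-1\right) \left(6 + 2 \cdot 4 \left(-1\right)\right)\right)^{2} = \left(- 8 \left(6 - 8\right)\right)^{2} = \left(\left(-8\right) \left(-2\right)\right)^{2} = 16^{2} = 256$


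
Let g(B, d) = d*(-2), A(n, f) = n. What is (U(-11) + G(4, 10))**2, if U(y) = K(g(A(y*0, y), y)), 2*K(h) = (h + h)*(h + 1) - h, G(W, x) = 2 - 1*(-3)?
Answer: 250000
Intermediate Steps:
g(B, d) = -2*d
G(W, x) = 5 (G(W, x) = 2 + 3 = 5)
K(h) = -h/2 + h*(1 + h) (K(h) = ((h + h)*(h + 1) - h)/2 = ((2*h)*(1 + h) - h)/2 = (2*h*(1 + h) - h)/2 = (-h + 2*h*(1 + h))/2 = -h/2 + h*(1 + h))
U(y) = -2*y*(1/2 - 2*y) (U(y) = (-2*y)*(1/2 - 2*y) = -2*y*(1/2 - 2*y))
(U(-11) + G(4, 10))**2 = (-11*(-1 + 4*(-11)) + 5)**2 = (-11*(-1 - 44) + 5)**2 = (-11*(-45) + 5)**2 = (495 + 5)**2 = 500**2 = 250000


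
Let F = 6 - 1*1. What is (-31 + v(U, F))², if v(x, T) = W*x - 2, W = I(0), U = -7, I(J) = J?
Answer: 1089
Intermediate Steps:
W = 0
F = 5 (F = 6 - 1 = 5)
v(x, T) = -2 (v(x, T) = 0*x - 2 = 0 - 2 = -2)
(-31 + v(U, F))² = (-31 - 2)² = (-33)² = 1089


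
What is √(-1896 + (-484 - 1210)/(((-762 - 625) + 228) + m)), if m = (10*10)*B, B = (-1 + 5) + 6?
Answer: I*√47663430/159 ≈ 43.421*I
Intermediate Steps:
B = 10 (B = 4 + 6 = 10)
m = 1000 (m = (10*10)*10 = 100*10 = 1000)
√(-1896 + (-484 - 1210)/(((-762 - 625) + 228) + m)) = √(-1896 + (-484 - 1210)/(((-762 - 625) + 228) + 1000)) = √(-1896 - 1694/((-1387 + 228) + 1000)) = √(-1896 - 1694/(-1159 + 1000)) = √(-1896 - 1694/(-159)) = √(-1896 - 1694*(-1/159)) = √(-1896 + 1694/159) = √(-299770/159) = I*√47663430/159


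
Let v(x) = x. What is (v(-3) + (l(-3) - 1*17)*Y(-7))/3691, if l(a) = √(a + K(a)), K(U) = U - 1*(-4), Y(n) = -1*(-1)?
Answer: -20/3691 + I*√2/3691 ≈ -0.0054186 + 0.00038315*I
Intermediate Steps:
Y(n) = 1
K(U) = 4 + U (K(U) = U + 4 = 4 + U)
l(a) = √(4 + 2*a) (l(a) = √(a + (4 + a)) = √(4 + 2*a))
(v(-3) + (l(-3) - 1*17)*Y(-7))/3691 = (-3 + (√(4 + 2*(-3)) - 1*17)*1)/3691 = (-3 + (√(4 - 6) - 17)*1)*(1/3691) = (-3 + (√(-2) - 17)*1)*(1/3691) = (-3 + (I*√2 - 17)*1)*(1/3691) = (-3 + (-17 + I*√2)*1)*(1/3691) = (-3 + (-17 + I*√2))*(1/3691) = (-20 + I*√2)*(1/3691) = -20/3691 + I*√2/3691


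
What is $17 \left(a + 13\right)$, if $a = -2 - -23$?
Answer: $578$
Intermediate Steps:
$a = 21$ ($a = -2 + 23 = 21$)
$17 \left(a + 13\right) = 17 \left(21 + 13\right) = 17 \cdot 34 = 578$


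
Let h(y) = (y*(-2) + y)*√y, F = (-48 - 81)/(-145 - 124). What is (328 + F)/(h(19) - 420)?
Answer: -37111620/45606529 + 1678859*√19/45606529 ≈ -0.65328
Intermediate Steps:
F = 129/269 (F = -129/(-269) = -129*(-1/269) = 129/269 ≈ 0.47955)
h(y) = -y^(3/2) (h(y) = (-2*y + y)*√y = (-y)*√y = -y^(3/2))
(328 + F)/(h(19) - 420) = (328 + 129/269)/(-19^(3/2) - 420) = 88361/(269*(-19*√19 - 420)) = 88361/(269*(-420 - 19*√19))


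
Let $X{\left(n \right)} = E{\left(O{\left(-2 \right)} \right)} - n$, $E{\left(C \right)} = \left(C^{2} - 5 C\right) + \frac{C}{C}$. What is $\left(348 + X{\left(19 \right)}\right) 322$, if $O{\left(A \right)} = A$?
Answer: $110768$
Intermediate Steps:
$E{\left(C \right)} = 1 + C^{2} - 5 C$ ($E{\left(C \right)} = \left(C^{2} - 5 C\right) + 1 = 1 + C^{2} - 5 C$)
$X{\left(n \right)} = 15 - n$ ($X{\left(n \right)} = \left(1 + \left(-2\right)^{2} - -10\right) - n = \left(1 + 4 + 10\right) - n = 15 - n$)
$\left(348 + X{\left(19 \right)}\right) 322 = \left(348 + \left(15 - 19\right)\right) 322 = \left(348 - 4\right) 322 = 344 \cdot 322 = 110768$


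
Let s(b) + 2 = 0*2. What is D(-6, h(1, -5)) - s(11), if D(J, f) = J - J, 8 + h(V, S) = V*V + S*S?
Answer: 2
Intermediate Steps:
h(V, S) = -8 + S² + V² (h(V, S) = -8 + (V*V + S*S) = -8 + (V² + S²) = -8 + (S² + V²) = -8 + S² + V²)
D(J, f) = 0
s(b) = -2 (s(b) = -2 + 0*2 = -2 + 0 = -2)
D(-6, h(1, -5)) - s(11) = 0 - 1*(-2) = 0 + 2 = 2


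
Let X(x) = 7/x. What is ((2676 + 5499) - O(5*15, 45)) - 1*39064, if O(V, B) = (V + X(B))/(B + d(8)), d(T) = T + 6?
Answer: -82013677/2655 ≈ -30890.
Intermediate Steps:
d(T) = 6 + T
O(V, B) = (V + 7/B)/(14 + B) (O(V, B) = (V + 7/B)/(B + (6 + 8)) = (V + 7/B)/(B + 14) = (V + 7/B)/(14 + B))
((2676 + 5499) - O(5*15, 45)) - 1*39064 = ((2676 + 5499) - (7 + 45*(5*15))/(45*(14 + 45))) - 1*39064 = (8175 - (7 + 45*75)/(45*59)) - 39064 = (8175 - (7 + 3375)/(45*59)) - 39064 = (8175 - 3382/(45*59)) - 39064 = (8175 - 1*3382/2655) - 39064 = (8175 - 3382/2655) - 39064 = 21701243/2655 - 39064 = -82013677/2655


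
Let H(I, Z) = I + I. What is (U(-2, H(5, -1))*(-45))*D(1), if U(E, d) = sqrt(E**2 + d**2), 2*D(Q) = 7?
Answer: -315*sqrt(26) ≈ -1606.2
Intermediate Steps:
D(Q) = 7/2 (D(Q) = (1/2)*7 = 7/2)
H(I, Z) = 2*I
(U(-2, H(5, -1))*(-45))*D(1) = (sqrt((-2)**2 + (2*5)**2)*(-45))*(7/2) = (sqrt(4 + 10**2)*(-45))*(7/2) = (sqrt(4 + 100)*(-45))*(7/2) = (sqrt(104)*(-45))*(7/2) = ((2*sqrt(26))*(-45))*(7/2) = -90*sqrt(26)*(7/2) = -315*sqrt(26)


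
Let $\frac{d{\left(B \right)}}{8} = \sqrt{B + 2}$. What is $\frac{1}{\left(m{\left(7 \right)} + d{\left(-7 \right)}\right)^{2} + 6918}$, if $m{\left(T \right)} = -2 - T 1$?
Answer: $\frac{i}{144 \sqrt{5} + 6679 i} \approx 0.00014938 + 7.2014 \cdot 10^{-6} i$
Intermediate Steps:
$m{\left(T \right)} = -2 - T$
$d{\left(B \right)} = 8 \sqrt{2 + B}$ ($d{\left(B \right)} = 8 \sqrt{B + 2} = 8 \sqrt{2 + B}$)
$\frac{1}{\left(m{\left(7 \right)} + d{\left(-7 \right)}\right)^{2} + 6918} = \frac{1}{\left(\left(-2 - 7\right) + 8 \sqrt{2 - 7}\right)^{2} + 6918} = \frac{1}{\left(\left(-2 - 7\right) + 8 \sqrt{-5}\right)^{2} + 6918} = \frac{1}{\left(-9 + 8 i \sqrt{5}\right)^{2} + 6918} = \frac{1}{6918 + \left(-9 + 8 i \sqrt{5}\right)^{2}}$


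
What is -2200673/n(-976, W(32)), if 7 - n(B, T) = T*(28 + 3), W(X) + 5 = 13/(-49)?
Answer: -107832977/8341 ≈ -12928.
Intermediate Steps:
W(X) = -258/49 (W(X) = -5 + 13/(-49) = -5 + 13*(-1/49) = -5 - 13/49 = -258/49)
n(B, T) = 7 - 31*T (n(B, T) = 7 - T*(28 + 3) = 7 - T*31 = 7 - 31*T)
-2200673/n(-976, W(32)) = -2200673/(7 - 31*(-258/49)) = -2200673/(7 + 7998/49) = -2200673/8341/49 = -2200673*49/8341 = -107832977/8341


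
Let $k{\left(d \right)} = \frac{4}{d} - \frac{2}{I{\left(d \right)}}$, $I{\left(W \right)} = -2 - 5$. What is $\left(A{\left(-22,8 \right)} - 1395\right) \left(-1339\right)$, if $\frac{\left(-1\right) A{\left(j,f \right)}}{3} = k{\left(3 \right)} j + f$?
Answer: $\frac{12298715}{7} \approx 1.757 \cdot 10^{6}$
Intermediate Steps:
$I{\left(W \right)} = -7$
$k{\left(d \right)} = \frac{2}{7} + \frac{4}{d}$ ($k{\left(d \right)} = \frac{4}{d} - \frac{2}{-7} = \frac{4}{d} - - \frac{2}{7} = \frac{4}{d} + \frac{2}{7} = \frac{2}{7} + \frac{4}{d}$)
$A{\left(j,f \right)} = - 3 f - \frac{34 j}{7}$ ($A{\left(j,f \right)} = - 3 \left(\left(\frac{2}{7} + \frac{4}{3}\right) j + f\right) = - 3 \left(\frac{34 j}{21} + f\right) = - 3 \left(f + \frac{34 j}{21}\right) = - 3 f - \frac{34 j}{7}$)
$\left(A{\left(-22,8 \right)} - 1395\right) \left(-1339\right) = \left(\left(\left(-3\right) 8 - - \frac{748}{7}\right) - 1395\right) \left(-1339\right) = \left(\left(-24 + \frac{748}{7}\right) - 1395\right) \left(-1339\right) = \left(\frac{580}{7} - 1395\right) \left(-1339\right) = \left(- \frac{9185}{7}\right) \left(-1339\right) = \frac{12298715}{7}$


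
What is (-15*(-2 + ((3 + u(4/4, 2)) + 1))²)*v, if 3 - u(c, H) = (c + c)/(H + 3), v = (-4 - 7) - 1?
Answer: 19044/5 ≈ 3808.8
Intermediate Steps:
v = -12 (v = -11 - 1 = -12)
u(c, H) = 3 - 2*c/(3 + H) (u(c, H) = 3 - (c + c)/(H + 3) = 3 - 2*c/(3 + H))
(-15*(-2 + ((3 + u(4/4, 2)) + 1))²)*v = -15*(-2 + ((3 + (9 - 8/4 + 3*2)/(3 + 2)) + 1))²*(-12) = -15*(-2 + ((3 + (9 - 8/4 + 6)/5) + 1))²*(-12) = -15*(-2 + ((3 + (9 - 2*1 + 6)/5) + 1))²*(-12) = -15*(-2 + ((3 + (9 - 2 + 6)/5) + 1))²*(-12) = -15*(-2 + ((3 + (⅕)*13) + 1))²*(-12) = -15*(-2 + ((3 + 13/5) + 1))²*(-12) = -15*(-2 + (28/5 + 1))²*(-12) = -15*(-2 + 33/5)²*(-12) = -15*(23/5)²*(-12) = -15*529/25*(-12) = -1587/5*(-12) = 19044/5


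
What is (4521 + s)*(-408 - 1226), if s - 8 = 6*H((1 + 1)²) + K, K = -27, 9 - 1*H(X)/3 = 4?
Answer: -7503328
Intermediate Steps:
H(X) = 15 (H(X) = 27 - 3*4 = 27 - 12 = 15)
s = 71 (s = 8 + (6*15 - 27) = 8 + (90 - 27) = 8 + 63 = 71)
(4521 + s)*(-408 - 1226) = (4521 + 71)*(-408 - 1226) = 4592*(-1634) = -7503328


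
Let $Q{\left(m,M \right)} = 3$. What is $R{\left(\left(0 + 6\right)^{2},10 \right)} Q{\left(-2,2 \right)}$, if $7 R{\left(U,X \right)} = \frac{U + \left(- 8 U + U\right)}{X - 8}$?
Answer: $- \frac{324}{7} \approx -46.286$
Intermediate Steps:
$R{\left(U,X \right)} = - \frac{6 U}{7 \left(-8 + X\right)}$ ($R{\left(U,X \right)} = \frac{\left(U + \left(- 8 U + U\right)\right) \frac{1}{X - 8}}{7} = \frac{\left(U - 7 U\right) \frac{1}{-8 + X}}{7} = \frac{- 6 U \frac{1}{-8 + X}}{7} = \frac{\left(-6\right) U \frac{1}{-8 + X}}{7} = - \frac{6 U}{7 \left(-8 + X\right)}$)
$R{\left(\left(0 + 6\right)^{2},10 \right)} Q{\left(-2,2 \right)} = - \frac{6 \left(0 + 6\right)^{2}}{-56 + 7 \cdot 10} \cdot 3 = - \frac{6 \cdot 6^{2}}{-56 + 70} \cdot 3 = \left(-6\right) 36 \cdot \frac{1}{14} \cdot 3 = \left(- \frac{108}{7}\right) 3 = - \frac{324}{7}$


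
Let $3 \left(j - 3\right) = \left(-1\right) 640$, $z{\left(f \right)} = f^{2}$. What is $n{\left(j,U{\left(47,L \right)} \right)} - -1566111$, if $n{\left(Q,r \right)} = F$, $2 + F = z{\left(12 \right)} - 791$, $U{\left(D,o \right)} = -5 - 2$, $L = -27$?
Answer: $1565462$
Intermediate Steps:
$U{\left(D,o \right)} = -7$ ($U{\left(D,o \right)} = -5 - 2 = -7$)
$F = -649$ ($F = -2 + \left(12^{2} - 791\right) = -2 + \left(144 - 791\right) = -2 - 647 = -649$)
$j = - \frac{631}{3}$ ($j = 3 + \frac{\left(-1\right) 640}{3} = 3 + \frac{1}{3} \left(-640\right) = 3 - \frac{640}{3} = - \frac{631}{3} \approx -210.33$)
$n{\left(Q,r \right)} = -649$
$n{\left(j,U{\left(47,L \right)} \right)} - -1566111 = -649 - -1566111 = -649 + 1566111 = 1565462$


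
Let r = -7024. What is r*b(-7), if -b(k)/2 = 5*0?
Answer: 0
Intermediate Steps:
b(k) = 0 (b(k) = -10*0 = -2*0 = 0)
r*b(-7) = -7024*0 = 0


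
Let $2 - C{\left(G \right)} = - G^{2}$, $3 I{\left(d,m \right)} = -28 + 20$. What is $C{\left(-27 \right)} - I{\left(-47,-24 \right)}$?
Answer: $\frac{2201}{3} \approx 733.67$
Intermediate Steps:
$I{\left(d,m \right)} = - \frac{8}{3}$ ($I{\left(d,m \right)} = \frac{-28 + 20}{3} = \frac{1}{3} \left(-8\right) = - \frac{8}{3}$)
$C{\left(G \right)} = 2 + G^{2}$ ($C{\left(G \right)} = 2 - - G^{2} = 2 + G^{2}$)
$C{\left(-27 \right)} - I{\left(-47,-24 \right)} = \left(2 + \left(-27\right)^{2}\right) - - \frac{8}{3} = \left(2 + 729\right) + \frac{8}{3} = 731 + \frac{8}{3} = \frac{2201}{3}$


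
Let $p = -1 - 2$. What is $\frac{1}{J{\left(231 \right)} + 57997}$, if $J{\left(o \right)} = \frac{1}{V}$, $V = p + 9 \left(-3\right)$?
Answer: $\frac{30}{1739909} \approx 1.7242 \cdot 10^{-5}$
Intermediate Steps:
$p = -3$
$V = -30$ ($V = -3 + 9 \left(-3\right) = -3 - 27 = -30$)
$J{\left(o \right)} = - \frac{1}{30}$ ($J{\left(o \right)} = \frac{1}{-30} = - \frac{1}{30}$)
$\frac{1}{J{\left(231 \right)} + 57997} = \frac{1}{- \frac{1}{30} + 57997} = \frac{1}{\frac{1739909}{30}} = \frac{30}{1739909}$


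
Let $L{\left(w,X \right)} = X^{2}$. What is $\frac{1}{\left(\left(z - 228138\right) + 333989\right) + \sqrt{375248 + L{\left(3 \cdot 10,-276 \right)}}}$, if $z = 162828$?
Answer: $\frac{268679}{72187953617} - \frac{4 \sqrt{28214}}{72187953617} \approx 3.7126 \cdot 10^{-6}$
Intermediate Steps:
$\frac{1}{\left(\left(z - 228138\right) + 333989\right) + \sqrt{375248 + L{\left(3 \cdot 10,-276 \right)}}} = \frac{1}{\left(\left(162828 - 228138\right) + 333989\right) + \sqrt{375248 + \left(-276\right)^{2}}} = \frac{1}{\left(-65310 + 333989\right) + \sqrt{375248 + 76176}} = \frac{1}{268679 + \sqrt{451424}} = \frac{1}{268679 + 4 \sqrt{28214}}$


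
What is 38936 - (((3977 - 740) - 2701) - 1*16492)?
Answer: 54892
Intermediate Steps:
38936 - (((3977 - 740) - 2701) - 1*16492) = 38936 - ((3237 - 2701) - 16492) = 38936 - (536 - 16492) = 38936 - 1*(-15956) = 38936 + 15956 = 54892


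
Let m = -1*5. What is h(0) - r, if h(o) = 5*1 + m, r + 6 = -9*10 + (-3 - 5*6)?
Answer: 129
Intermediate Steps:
r = -129 (r = -6 + (-9*10 + (-3 - 5*6)) = -6 + (-90 + (-3 - 30)) = -6 + (-90 - 33) = -6 - 123 = -129)
m = -5
h(o) = 0 (h(o) = 5*1 - 5 = 5 - 5 = 0)
h(0) - r = 0 - 1*(-129) = 0 + 129 = 129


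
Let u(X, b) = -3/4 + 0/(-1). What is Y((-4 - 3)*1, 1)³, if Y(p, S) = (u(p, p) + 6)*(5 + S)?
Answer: 250047/8 ≈ 31256.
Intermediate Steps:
u(X, b) = -¾ (u(X, b) = -3*¼ + 0*(-1) = -¾ + 0 = -¾)
Y(p, S) = 105/4 + 21*S/4 (Y(p, S) = (-¾ + 6)*(5 + S) = 21*(5 + S)/4 = 105/4 + 21*S/4)
Y((-4 - 3)*1, 1)³ = (105/4 + (21/4)*1)³ = (105/4 + 21/4)³ = (63/2)³ = 250047/8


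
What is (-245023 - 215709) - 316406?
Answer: -777138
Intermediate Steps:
(-245023 - 215709) - 316406 = -460732 - 316406 = -777138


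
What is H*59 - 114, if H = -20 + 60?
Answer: 2246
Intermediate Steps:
H = 40
H*59 - 114 = 40*59 - 114 = 2360 - 114 = 2246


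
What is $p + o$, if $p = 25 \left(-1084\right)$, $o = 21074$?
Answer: $-6026$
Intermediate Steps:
$p = -27100$
$p + o = -27100 + 21074 = -6026$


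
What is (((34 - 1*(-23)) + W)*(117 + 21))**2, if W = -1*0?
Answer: 61873956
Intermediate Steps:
W = 0
(((34 - 1*(-23)) + W)*(117 + 21))**2 = (((34 - 1*(-23)) + 0)*(117 + 21))**2 = (((34 + 23) + 0)*138)**2 = ((57 + 0)*138)**2 = (57*138)**2 = 7866**2 = 61873956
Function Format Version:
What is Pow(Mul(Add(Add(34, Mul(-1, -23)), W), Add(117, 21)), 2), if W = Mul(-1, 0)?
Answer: 61873956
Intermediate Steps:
W = 0
Pow(Mul(Add(Add(34, Mul(-1, -23)), W), Add(117, 21)), 2) = Pow(Mul(Add(Add(34, Mul(-1, -23)), 0), Add(117, 21)), 2) = Pow(Mul(Add(Add(34, 23), 0), 138), 2) = Pow(Mul(Add(57, 0), 138), 2) = Pow(Mul(57, 138), 2) = Pow(7866, 2) = 61873956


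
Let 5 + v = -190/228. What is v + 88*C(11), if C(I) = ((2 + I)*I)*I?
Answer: 830509/6 ≈ 1.3842e+5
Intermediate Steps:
C(I) = I**2*(2 + I) (C(I) = (I*(2 + I))*I = I**2*(2 + I))
v = -35/6 (v = -5 - 190/228 = -5 - 190*1/228 = -5 - 5/6 = -35/6 ≈ -5.8333)
v + 88*C(11) = -35/6 + 88*(11**2*(2 + 11)) = -35/6 + 88*(121*13) = -35/6 + 88*1573 = -35/6 + 138424 = 830509/6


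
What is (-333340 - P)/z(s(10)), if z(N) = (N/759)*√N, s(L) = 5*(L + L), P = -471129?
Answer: 104581851/1000 ≈ 1.0458e+5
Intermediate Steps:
s(L) = 10*L (s(L) = 5*(2*L) = 10*L)
z(N) = N^(3/2)/759 (z(N) = (N*(1/759))*√N = (N/759)*√N = N^(3/2)/759)
(-333340 - P)/z(s(10)) = (-333340 - 1*(-471129))/(((10*10)^(3/2)/759)) = (-333340 + 471129)/((100^(3/2)/759)) = 137789/(((1/759)*1000)) = 137789/(1000/759) = 137789*(759/1000) = 104581851/1000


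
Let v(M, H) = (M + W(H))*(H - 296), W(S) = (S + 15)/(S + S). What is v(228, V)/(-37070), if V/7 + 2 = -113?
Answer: 40502487/5968270 ≈ 6.7863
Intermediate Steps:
W(S) = (15 + S)/(2*S) (W(S) = (15 + S)/((2*S)) = (15 + S)*(1/(2*S)) = (15 + S)/(2*S))
V = -805 (V = -14 + 7*(-113) = -14 - 791 = -805)
v(M, H) = (-296 + H)*(M + (15 + H)/(2*H)) (v(M, H) = (M + (15 + H)/(2*H))*(H - 296) = (M + (15 + H)/(2*H))*(-296 + H) = (-296 + H)*(M + (15 + H)/(2*H)))
v(228, V)/(-37070) = (-281/2 + (1/2)*(-805) - 2220/(-805) - 296*228 - 805*228)/(-37070) = (-281/2 - 805/2 - 2220*(-1/805) - 67488 - 183540)*(-1/37070) = (-281/2 - 805/2 + 444/161 - 67488 - 183540)*(-1/37070) = -40502487/161*(-1/37070) = 40502487/5968270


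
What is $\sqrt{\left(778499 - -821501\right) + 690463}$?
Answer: $\sqrt{2290463} \approx 1513.4$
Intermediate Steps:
$\sqrt{\left(778499 - -821501\right) + 690463} = \sqrt{\left(778499 + 821501\right) + 690463} = \sqrt{1600000 + 690463} = \sqrt{2290463}$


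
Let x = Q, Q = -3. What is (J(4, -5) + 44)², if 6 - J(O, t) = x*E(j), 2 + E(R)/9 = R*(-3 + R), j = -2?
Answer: 70756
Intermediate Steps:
x = -3
E(R) = -18 + 9*R*(-3 + R) (E(R) = -18 + 9*(R*(-3 + R)) = -18 + 9*R*(-3 + R))
J(O, t) = 222 (J(O, t) = 6 - (-3)*(-18 - 27*(-2) + 9*(-2)²) = 6 - (-3)*(-18 + 54 + 9*4) = 6 - (-3)*(-18 + 54 + 36) = 6 - (-3)*72 = 6 - 1*(-216) = 6 + 216 = 222)
(J(4, -5) + 44)² = (222 + 44)² = 266² = 70756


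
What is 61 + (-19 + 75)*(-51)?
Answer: -2795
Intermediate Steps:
61 + (-19 + 75)*(-51) = 61 + 56*(-51) = 61 - 2856 = -2795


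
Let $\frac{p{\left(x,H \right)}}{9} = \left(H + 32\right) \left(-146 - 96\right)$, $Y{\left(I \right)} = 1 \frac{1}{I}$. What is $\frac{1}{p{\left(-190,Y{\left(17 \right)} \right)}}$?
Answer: $- \frac{17}{1187010} \approx -1.4322 \cdot 10^{-5}$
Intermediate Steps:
$Y{\left(I \right)} = \frac{1}{I}$
$p{\left(x,H \right)} = -69696 - 2178 H$ ($p{\left(x,H \right)} = 9 \left(H + 32\right) \left(-146 - 96\right) = 9 \left(32 + H\right) \left(-242\right) = 9 \left(-7744 - 242 H\right) = -69696 - 2178 H$)
$\frac{1}{p{\left(-190,Y{\left(17 \right)} \right)}} = \frac{1}{-69696 - \frac{2178}{17}} = \frac{1}{- \frac{1187010}{17}} = - \frac{17}{1187010}$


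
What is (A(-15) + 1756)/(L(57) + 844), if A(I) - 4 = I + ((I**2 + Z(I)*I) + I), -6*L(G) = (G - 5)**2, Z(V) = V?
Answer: 327/59 ≈ 5.5424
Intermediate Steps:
L(G) = -(-5 + G)**2/6 (L(G) = -(G - 5)**2/6 = -(-5 + G)**2/6)
A(I) = 4 + 2*I + 2*I**2 (A(I) = 4 + (I + ((I**2 + I*I) + I)) = 4 + (I + ((I**2 + I**2) + I)) = 4 + (I + (2*I**2 + I)) = 4 + (I + (I + 2*I**2)) = 4 + (2*I + 2*I**2) = 4 + 2*I + 2*I**2)
(A(-15) + 1756)/(L(57) + 844) = ((4 + 2*(-15) + 2*(-15)**2) + 1756)/(-(-5 + 57)**2/6 + 844) = ((4 - 30 + 2*225) + 1756)/(-1/6*52**2 + 844) = ((4 - 30 + 450) + 1756)/(-1/6*2704 + 844) = (424 + 1756)/(-1352/3 + 844) = 2180/(1180/3) = 2180*(3/1180) = 327/59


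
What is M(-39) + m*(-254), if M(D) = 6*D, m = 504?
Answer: -128250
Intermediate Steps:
M(-39) + m*(-254) = 6*(-39) + 504*(-254) = -234 - 128016 = -128250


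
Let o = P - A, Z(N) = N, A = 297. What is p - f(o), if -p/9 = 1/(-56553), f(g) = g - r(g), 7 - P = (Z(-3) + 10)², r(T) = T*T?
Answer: 2172766263/18851 ≈ 1.1526e+5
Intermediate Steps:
r(T) = T²
P = -42 (P = 7 - (-3 + 10)² = 7 - 1*7² = 7 - 1*49 = 7 - 49 = -42)
o = -339 (o = -42 - 1*297 = -42 - 297 = -339)
f(g) = g - g²
p = 3/18851 (p = -9/(-56553) = -9*(-1/56553) = 3/18851 ≈ 0.00015914)
p - f(o) = 3/18851 - (-339)*(1 - 1*(-339)) = 3/18851 - (-339)*(1 + 339) = 3/18851 - (-339)*340 = 3/18851 - 1*(-115260) = 3/18851 + 115260 = 2172766263/18851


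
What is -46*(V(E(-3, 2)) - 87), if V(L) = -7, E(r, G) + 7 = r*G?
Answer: 4324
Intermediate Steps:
E(r, G) = -7 + G*r (E(r, G) = -7 + r*G = -7 + G*r)
-46*(V(E(-3, 2)) - 87) = -46*(-7 - 87) = -46*(-94) = 4324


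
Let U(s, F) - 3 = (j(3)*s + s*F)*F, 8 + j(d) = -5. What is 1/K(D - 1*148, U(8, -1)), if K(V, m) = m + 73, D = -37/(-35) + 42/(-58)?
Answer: 1/188 ≈ 0.0053191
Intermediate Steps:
j(d) = -13 (j(d) = -8 - 5 = -13)
D = 338/1015 (D = -37*(-1/35) + 42*(-1/58) = 37/35 - 21/29 = 338/1015 ≈ 0.33300)
U(s, F) = 3 + F*(-13*s + F*s) (U(s, F) = 3 + (-13*s + s*F)*F = 3 + (-13*s + F*s)*F = 3 + F*(-13*s + F*s))
K(V, m) = 73 + m
1/K(D - 1*148, U(8, -1)) = 1/(73 + (3 + 8*(-1)² - 13*(-1)*8)) = 1/(73 + (3 + 8*1 + 104)) = 1/(73 + (3 + 8 + 104)) = 1/(73 + 115) = 1/188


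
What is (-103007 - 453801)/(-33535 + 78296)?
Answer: -556808/44761 ≈ -12.440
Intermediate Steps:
(-103007 - 453801)/(-33535 + 78296) = -556808/44761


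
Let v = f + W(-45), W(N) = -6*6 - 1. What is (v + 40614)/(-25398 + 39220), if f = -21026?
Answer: 19551/13822 ≈ 1.4145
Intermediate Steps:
W(N) = -37 (W(N) = -36 - 1 = -37)
v = -21063 (v = -21026 - 37 = -21063)
(v + 40614)/(-25398 + 39220) = (-21063 + 40614)/(-25398 + 39220) = 19551/13822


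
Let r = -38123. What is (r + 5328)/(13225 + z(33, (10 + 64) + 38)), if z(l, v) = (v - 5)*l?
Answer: -32795/16756 ≈ -1.9572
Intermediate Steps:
z(l, v) = l*(-5 + v) (z(l, v) = (-5 + v)*l = l*(-5 + v))
(r + 5328)/(13225 + z(33, (10 + 64) + 38)) = (-38123 + 5328)/(13225 + 33*(-5 + ((10 + 64) + 38))) = -32795/(13225 + 33*(-5 + (74 + 38))) = -32795/(13225 + 33*(-5 + 112)) = -32795/(13225 + 33*107) = -32795/(13225 + 3531) = -32795/16756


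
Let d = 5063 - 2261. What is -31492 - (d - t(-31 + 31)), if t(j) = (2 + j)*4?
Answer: -34286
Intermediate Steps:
t(j) = 8 + 4*j
d = 2802
-31492 - (d - t(-31 + 31)) = -31492 - (2802 - (8 + 4*(-31 + 31))) = -31492 - (2802 - (8 + 4*0)) = -31492 - (2802 - (8 + 0)) = -31492 - (2802 - 1*8) = -31492 - (2802 - 8) = -31492 - 1*2794 = -31492 - 2794 = -34286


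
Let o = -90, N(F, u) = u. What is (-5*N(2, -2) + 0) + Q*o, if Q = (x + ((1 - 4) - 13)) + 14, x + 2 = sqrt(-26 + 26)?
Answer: 370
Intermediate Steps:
x = -2 (x = -2 + sqrt(-26 + 26) = -2 + sqrt(0) = -2 + 0 = -2)
Q = -4 (Q = (-2 + ((1 - 4) - 13)) + 14 = (-2 + (-3 - 13)) + 14 = (-2 - 16) + 14 = -18 + 14 = -4)
(-5*N(2, -2) + 0) + Q*o = (-5*(-2) + 0) - 4*(-90) = (10 + 0) + 360 = 10 + 360 = 370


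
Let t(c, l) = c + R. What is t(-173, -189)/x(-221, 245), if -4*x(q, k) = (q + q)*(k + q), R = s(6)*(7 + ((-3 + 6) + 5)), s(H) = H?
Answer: -83/2652 ≈ -0.031297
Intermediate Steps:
R = 90 (R = 6*(7 + ((-3 + 6) + 5)) = 6*(7 + (3 + 5)) = 6*(7 + 8) = 6*15 = 90)
x(q, k) = -q*(k + q)/2 (x(q, k) = -(q + q)*(k + q)/4 = -2*q*(k + q)/4 = -q*(k + q)/2)
t(c, l) = 90 + c (t(c, l) = c + 90 = 90 + c)
t(-173, -189)/x(-221, 245) = (90 - 173)/((-½*(-221)*(245 - 221))) = -83/((-½*(-221)*24)) = -83/2652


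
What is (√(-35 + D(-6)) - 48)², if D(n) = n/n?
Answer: (48 - I*√34)² ≈ 2270.0 - 559.77*I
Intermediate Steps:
D(n) = 1
(√(-35 + D(-6)) - 48)² = (√(-35 + 1) - 48)² = (√(-34) - 48)² = (I*√34 - 48)² = (-48 + I*√34)²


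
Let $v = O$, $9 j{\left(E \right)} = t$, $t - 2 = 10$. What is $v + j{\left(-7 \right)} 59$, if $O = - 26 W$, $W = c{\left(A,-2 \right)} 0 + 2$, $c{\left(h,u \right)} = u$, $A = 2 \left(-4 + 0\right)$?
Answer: $\frac{80}{3} \approx 26.667$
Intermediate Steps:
$A = -8$ ($A = 2 \left(-4\right) = -8$)
$W = 2$ ($W = \left(-2\right) 0 + 2 = 0 + 2 = 2$)
$t = 12$ ($t = 2 + 10 = 12$)
$j{\left(E \right)} = \frac{4}{3}$ ($j{\left(E \right)} = \frac{1}{9} \cdot 12 = \frac{4}{3}$)
$O = -52$ ($O = \left(-26\right) 2 = -52$)
$v = -52$
$v + j{\left(-7 \right)} 59 = -52 + \frac{4}{3} \cdot 59 = -52 + \frac{236}{3} = \frac{80}{3}$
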